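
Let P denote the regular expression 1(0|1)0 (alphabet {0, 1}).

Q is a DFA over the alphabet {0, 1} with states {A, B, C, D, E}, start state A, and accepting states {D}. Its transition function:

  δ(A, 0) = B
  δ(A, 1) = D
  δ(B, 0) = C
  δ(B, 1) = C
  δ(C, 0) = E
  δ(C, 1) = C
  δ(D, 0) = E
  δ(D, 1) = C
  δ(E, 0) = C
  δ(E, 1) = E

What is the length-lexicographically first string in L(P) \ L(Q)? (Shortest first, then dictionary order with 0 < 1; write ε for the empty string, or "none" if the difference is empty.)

The string 100 is accepted by P but not by Q.
No shorter string lies in the difference, and 100 is the lexicographically first length-3 string in L(P) \ L(Q).

100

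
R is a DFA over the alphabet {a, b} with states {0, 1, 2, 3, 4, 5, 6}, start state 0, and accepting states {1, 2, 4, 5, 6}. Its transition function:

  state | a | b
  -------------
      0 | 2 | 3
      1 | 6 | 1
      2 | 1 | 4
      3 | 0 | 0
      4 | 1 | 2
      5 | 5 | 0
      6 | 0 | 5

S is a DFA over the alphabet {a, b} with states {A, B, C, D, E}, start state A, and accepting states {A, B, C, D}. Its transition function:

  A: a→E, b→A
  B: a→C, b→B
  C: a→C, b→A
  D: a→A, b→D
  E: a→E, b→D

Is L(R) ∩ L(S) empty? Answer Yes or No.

No

The string ab is accepted by both R and S.
Hence L(R) ∩ L(S) ≠ ∅.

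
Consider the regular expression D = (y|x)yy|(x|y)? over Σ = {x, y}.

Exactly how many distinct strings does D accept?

The expression has no Kleene star, so L(D) is finite. Expanding the alternatives gives {ε, x, y, xyy, yyy}.
That is 1 of length 0, 2 of length 1, 2 of length 3: 5 strings in all.

5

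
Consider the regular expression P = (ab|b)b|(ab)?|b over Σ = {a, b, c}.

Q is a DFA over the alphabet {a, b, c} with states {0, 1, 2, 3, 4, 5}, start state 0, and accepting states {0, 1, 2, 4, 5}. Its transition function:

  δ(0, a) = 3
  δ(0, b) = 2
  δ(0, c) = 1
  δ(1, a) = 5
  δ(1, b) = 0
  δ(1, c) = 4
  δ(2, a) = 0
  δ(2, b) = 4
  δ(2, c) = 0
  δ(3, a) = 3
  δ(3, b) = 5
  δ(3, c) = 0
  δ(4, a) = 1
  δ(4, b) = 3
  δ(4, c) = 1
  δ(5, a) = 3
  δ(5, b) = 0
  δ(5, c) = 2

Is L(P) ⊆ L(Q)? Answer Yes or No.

Yes

Converting the expression P to a DFA (subset construction, then merging equivalent states) gives the minimal DFA with states {p0, p1, p2, p3, p4}, start state p0, accepting states {p0, p2, p4} and transitions p0: a→p1, b→p2, c→p3; p1: a→p3, b→p2, c→p3; p2: a→p3, b→p4, c→p3; p3: a→p3, b→p3, c→p3; p4: a→p3, b→p3, c→p3.
Exploring the product automaton P × Q from the start pair (p0, 0), following both machines on each input symbol, reaches 12 state pairs: (p0, 0), (p1, 3), (p2, 2), (p3, 1), (p3, 3), (p2, 5), (p3, 0), (p4, 4), (p3, 5), (p3, 4), (p4, 0), (p3, 2).
P accepts in {p0, p2, p4} and Q accepts in {0, 1, 2, 4, 5}. The reachable pairs whose P-component is accepting are (p0, 0), (p2, 2), (p2, 5), (p4, 4), (p4, 0); in each of them the Q-component is accepting too, so the product for L(P) \ L(Q) (P-component accepting, Q-component rejecting) has no reachable accepting pair and the difference is empty.
Hence every string in L(P) is also in L(Q).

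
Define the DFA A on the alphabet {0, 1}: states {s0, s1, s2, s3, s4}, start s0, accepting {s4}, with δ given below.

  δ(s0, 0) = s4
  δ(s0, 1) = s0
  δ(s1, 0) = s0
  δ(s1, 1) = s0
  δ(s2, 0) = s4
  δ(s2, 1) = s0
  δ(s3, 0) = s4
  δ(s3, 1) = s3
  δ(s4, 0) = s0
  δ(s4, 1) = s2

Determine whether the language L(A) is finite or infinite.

infinite

State s0 is reachable from the start and can reach an accepting state, and it lies on the cycle s0 → s0.
Traversing that cycle any number of times yields accepted strings of unbounded length, so the language is infinite.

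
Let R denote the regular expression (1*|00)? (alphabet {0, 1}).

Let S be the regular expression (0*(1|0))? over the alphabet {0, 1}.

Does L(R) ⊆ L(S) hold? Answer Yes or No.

The string 11 is in L(R) but not in L(S).
So L(R) ⊄ L(S).

No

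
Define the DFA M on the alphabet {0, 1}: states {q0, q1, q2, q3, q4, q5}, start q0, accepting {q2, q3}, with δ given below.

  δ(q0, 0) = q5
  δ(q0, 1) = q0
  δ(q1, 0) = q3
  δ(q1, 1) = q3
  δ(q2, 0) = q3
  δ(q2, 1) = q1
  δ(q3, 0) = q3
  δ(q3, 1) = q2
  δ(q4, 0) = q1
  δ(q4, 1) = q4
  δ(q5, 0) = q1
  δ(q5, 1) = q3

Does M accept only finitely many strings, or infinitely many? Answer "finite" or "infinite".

infinite

State q0 is reachable from the start and can reach an accepting state, and it lies on the cycle q0 → q0.
Traversing that cycle any number of times yields accepted strings of unbounded length, so the language is infinite.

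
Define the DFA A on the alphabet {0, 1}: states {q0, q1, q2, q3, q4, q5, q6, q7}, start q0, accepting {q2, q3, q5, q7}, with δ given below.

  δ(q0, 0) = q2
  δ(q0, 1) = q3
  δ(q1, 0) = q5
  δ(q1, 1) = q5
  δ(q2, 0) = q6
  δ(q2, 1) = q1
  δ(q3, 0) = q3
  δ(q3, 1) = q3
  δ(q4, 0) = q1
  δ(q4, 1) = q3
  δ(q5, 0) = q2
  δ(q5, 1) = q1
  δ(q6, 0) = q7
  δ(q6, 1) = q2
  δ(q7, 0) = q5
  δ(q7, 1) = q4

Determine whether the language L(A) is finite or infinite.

infinite

State q1 is reachable from the start and can reach an accepting state, and it lies on the cycle q1 → q5 → q1.
Traversing that cycle any number of times yields accepted strings of unbounded length, so the language is infinite.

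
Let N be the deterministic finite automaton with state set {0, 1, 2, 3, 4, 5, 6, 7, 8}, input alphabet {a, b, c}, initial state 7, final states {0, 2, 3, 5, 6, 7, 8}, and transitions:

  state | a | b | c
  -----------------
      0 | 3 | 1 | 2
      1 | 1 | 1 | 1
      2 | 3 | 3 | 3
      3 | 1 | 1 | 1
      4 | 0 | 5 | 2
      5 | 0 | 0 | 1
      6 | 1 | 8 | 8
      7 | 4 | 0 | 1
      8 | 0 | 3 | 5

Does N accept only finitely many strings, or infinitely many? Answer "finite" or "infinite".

The useful states (reachable from 7 and able to reach an accepting state) are {0, 2, 3, 4, 5, 7}.
Restricted to these states the transition graph has no cycle, so every accepting path has bounded length and L is finite.

finite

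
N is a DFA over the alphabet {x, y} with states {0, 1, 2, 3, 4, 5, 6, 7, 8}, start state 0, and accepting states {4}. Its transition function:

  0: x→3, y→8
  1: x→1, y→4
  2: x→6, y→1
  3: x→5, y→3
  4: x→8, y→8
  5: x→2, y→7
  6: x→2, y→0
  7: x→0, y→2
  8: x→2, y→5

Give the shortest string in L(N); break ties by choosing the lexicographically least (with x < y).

yxyy

A breadth-first search from 0 reaches an accepting state first via the path 0 → 8 → 2 → 1 → 4 on input yxyy.
No string of length < 4 is accepted (BFS exhausts all shorter strings without reaching an accepting state), and yxyy is the lexicographically least accepting string of length 4.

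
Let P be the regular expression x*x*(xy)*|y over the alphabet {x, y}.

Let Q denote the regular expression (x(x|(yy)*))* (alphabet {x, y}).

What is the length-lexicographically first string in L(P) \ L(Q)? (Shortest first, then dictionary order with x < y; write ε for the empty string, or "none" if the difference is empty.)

y

The string y is accepted by P but not by Q.
No shorter string lies in the difference, and y is the lexicographically first length-1 string in L(P) \ L(Q).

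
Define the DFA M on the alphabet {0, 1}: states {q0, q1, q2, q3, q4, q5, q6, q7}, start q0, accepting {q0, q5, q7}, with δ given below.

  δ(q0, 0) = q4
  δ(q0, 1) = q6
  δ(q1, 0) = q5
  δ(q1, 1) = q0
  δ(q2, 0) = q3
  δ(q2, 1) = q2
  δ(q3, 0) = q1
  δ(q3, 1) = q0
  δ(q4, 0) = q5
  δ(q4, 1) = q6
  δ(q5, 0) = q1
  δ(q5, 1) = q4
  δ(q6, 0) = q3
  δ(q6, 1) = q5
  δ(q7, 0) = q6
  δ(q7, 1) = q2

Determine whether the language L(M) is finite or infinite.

State q0 is reachable from the start and can reach an accepting state, and it lies on the cycle q0 → q4 → q5 → q1 → q0.
Traversing that cycle any number of times yields accepted strings of unbounded length, so the language is infinite.

infinite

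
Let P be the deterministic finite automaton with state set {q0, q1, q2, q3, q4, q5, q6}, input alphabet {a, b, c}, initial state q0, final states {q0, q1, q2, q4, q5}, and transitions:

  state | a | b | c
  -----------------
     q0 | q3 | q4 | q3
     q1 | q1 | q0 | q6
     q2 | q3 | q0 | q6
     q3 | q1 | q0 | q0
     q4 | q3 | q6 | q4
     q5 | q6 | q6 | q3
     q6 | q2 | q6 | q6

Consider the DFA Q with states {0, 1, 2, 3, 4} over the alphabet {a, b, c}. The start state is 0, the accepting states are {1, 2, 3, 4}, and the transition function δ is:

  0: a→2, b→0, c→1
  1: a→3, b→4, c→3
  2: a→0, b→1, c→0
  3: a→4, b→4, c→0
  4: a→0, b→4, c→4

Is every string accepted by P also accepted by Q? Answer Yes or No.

The empty string ε is in L(P) but not in L(Q).
So L(P) ⊄ L(Q).

No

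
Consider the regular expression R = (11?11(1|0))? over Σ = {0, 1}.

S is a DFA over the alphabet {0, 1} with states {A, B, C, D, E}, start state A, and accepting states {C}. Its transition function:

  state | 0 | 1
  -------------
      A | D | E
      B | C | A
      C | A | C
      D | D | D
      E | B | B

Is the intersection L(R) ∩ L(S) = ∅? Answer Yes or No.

Converting the expression R to a DFA (subset construction, then merging equivalent states) gives the minimal DFA with states {r0, r1, r2, r3, r4, r5, r6}, start state r0, accepting states {r0, r5, r6} and transitions r0: 0→r1, 1→r2; r1: 0→r1, 1→r1; r2: 0→r1, 1→r3; r3: 0→r1, 1→r4; r4: 0→r5, 1→r6; r5: 0→r1, 1→r1; r6: 0→r5, 1→r5.
Exploring the product automaton R × S from the start pair (r0, A), following both machines on each input symbol, reaches 12 state pairs: (r0, A), (r1, D), (r2, E), (r1, B), (r3, B), (r1, C), (r1, A), (r4, A), (r1, E), (r5, D), (r6, E), (r5, B).
R accepts in {r0, r5, r6} and S accepts in {C}; no reachable pair has both components accepting, so no string drives both machines to acceptance simultaneously and L(R) ∩ L(S) = ∅.
So no string is accepted by both, and the intersection is empty.

Yes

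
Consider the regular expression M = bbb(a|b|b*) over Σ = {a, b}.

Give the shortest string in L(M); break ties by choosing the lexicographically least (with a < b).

By inspection of the expression, no string of length less than 3 matches, and bbb is the lexicographically first match of length 3.

bbb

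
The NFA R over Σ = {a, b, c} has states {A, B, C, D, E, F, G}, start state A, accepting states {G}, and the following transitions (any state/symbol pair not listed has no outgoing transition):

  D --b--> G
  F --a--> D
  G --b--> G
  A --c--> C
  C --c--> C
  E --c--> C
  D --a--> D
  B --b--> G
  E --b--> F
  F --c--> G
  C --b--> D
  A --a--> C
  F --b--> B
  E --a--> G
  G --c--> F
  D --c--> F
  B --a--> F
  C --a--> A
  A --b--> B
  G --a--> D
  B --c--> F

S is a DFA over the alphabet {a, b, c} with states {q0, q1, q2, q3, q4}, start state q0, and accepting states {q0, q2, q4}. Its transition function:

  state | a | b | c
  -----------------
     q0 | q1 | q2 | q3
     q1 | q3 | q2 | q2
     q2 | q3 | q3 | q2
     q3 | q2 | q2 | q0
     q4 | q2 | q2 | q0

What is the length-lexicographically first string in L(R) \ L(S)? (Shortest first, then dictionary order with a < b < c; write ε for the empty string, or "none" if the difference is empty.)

The string bb is accepted by R but not by S.
No shorter string lies in the difference, and bb is the lexicographically first length-2 string in L(R) \ L(S).

bb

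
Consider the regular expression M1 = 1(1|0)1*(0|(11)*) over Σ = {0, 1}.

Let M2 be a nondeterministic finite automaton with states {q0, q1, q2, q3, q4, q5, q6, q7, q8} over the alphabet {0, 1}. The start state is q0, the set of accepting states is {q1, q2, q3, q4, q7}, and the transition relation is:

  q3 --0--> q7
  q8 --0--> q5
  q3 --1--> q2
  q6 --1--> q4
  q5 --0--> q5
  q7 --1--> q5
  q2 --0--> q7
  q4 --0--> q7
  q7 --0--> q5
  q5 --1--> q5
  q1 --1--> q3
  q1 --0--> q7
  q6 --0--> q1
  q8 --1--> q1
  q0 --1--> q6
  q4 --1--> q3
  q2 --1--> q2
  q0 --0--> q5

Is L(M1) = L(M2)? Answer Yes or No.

Yes

Converting the expression M1 to a DFA (subset construction, then merging equivalent states) gives the minimal DFA with states {r0, r1, r2, r3, r4}, start state r0, accepting states {r3, r4} and transitions r0: 0→r1, 1→r2; r1: 0→r1, 1→r1; r2: 0→r3, 1→r3; r3: 0→r4, 1→r3; r4: 0→r1, 1→r1.
Exploring the product automaton M1 × M2 from the start pair (r0, q0), following both machines on each input symbol, reaches 8 state pairs: (r0, q0), (r1, q5), (r2, q6), (r3, q1), (r3, q4), (r4, q7), (r3, q3), (r3, q2).
M1 accepts in {r3, r4} and M2 accepts in {q1, q2, q3, q4, q7}. In every reachable pair the two components are either both accepting — (r3, q1), (r3, q4), (r4, q7), (r3, q3), (r3, q2) — or both non-accepting, so no string is accepted by exactly one of the machines: L(M1) \ L(M2) and L(M2) \ L(M1) are both empty.
Hence every string is accepted by M1 iff it is accepted by M2, and the two languages coincide.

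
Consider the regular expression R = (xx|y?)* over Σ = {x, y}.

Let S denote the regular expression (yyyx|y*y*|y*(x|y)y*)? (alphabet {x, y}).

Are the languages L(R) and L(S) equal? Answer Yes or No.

No

The string xx is accepted by R but rejected by S.
So L(R) ≠ L(S).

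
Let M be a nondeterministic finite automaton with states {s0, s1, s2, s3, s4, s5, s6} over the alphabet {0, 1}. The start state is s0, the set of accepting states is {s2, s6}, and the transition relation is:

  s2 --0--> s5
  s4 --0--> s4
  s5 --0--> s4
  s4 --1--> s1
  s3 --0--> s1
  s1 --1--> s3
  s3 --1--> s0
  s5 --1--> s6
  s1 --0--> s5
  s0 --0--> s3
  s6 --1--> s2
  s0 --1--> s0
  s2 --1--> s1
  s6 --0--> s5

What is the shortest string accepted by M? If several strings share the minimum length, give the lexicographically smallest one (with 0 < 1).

A breadth-first search from s0 reaches an accepting state first via the path s0 → s3 → s1 → s5 → s6 on input 0001.
No string of length < 4 is accepted (BFS exhausts all shorter strings without reaching an accepting state), and 0001 is the lexicographically least accepting string of length 4.

0001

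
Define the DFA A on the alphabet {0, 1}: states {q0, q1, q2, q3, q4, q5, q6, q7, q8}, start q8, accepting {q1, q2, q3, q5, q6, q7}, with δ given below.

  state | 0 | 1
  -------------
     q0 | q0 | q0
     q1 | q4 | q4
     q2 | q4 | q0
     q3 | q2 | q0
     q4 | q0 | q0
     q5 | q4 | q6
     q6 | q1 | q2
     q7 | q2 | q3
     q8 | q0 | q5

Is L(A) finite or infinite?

The useful states (reachable from q8 and able to reach an accepting state) are {q1, q2, q5, q6, q8}.
Restricted to these states the transition graph has no cycle, so every accepting path has bounded length and L is finite.

finite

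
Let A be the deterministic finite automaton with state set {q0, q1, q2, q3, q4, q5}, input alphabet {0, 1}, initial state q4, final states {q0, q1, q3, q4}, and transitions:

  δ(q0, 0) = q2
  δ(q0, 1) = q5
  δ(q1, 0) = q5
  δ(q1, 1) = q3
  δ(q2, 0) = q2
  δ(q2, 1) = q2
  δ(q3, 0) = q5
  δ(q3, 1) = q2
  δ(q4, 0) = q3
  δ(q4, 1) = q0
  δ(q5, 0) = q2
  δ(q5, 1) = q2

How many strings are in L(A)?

The useful subgraph on states {q0, q3, q4} is acyclic, so L(A) is finite; the longest accepting path visits 2 useful states, giving maximum string length 1.
Counting accepting paths from q4 by length: 1 of length 0, 2 of length 1. Total 3.

3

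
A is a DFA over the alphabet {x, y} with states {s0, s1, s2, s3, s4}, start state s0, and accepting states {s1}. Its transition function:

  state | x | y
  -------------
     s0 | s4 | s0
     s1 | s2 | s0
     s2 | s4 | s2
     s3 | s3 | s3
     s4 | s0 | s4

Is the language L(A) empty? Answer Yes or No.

Yes

The states reachable from the start state are {s0, s4}.
None of the accepting states {s1} is reachable, so no string is accepted and L(A) = ∅.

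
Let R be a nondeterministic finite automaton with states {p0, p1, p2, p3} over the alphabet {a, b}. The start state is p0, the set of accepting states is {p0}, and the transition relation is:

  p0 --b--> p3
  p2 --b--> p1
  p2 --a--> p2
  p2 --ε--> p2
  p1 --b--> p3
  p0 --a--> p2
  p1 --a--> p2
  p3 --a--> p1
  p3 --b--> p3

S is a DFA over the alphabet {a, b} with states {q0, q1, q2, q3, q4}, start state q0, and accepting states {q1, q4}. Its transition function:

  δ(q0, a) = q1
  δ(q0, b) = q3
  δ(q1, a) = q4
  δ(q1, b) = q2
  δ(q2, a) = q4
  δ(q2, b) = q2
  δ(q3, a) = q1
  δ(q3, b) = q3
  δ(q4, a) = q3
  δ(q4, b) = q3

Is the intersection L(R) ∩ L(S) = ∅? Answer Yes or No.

Exploring the product automaton R × S from the start pair (p0, q0), following both machines on each input symbol, reaches 10 state pairs: (p0, q0), (p2, q1), (p3, q3), (p2, q4), (p1, q2), (p1, q1), (p2, q3), (p1, q3), (p3, q2), (p1, q4).
R accepts in {p0} and S accepts in {q1, q4}; no reachable pair has both components accepting, so no string drives both machines to acceptance simultaneously and L(R) ∩ L(S) = ∅.
So no string is accepted by both, and the intersection is empty.

Yes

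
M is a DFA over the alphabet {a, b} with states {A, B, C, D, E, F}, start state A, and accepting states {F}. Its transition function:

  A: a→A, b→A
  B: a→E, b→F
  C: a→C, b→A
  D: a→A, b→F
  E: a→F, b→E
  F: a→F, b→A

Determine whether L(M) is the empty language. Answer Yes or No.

The states reachable from the start state are {A}.
None of the accepting states {F} is reachable, so no string is accepted and L(M) = ∅.

Yes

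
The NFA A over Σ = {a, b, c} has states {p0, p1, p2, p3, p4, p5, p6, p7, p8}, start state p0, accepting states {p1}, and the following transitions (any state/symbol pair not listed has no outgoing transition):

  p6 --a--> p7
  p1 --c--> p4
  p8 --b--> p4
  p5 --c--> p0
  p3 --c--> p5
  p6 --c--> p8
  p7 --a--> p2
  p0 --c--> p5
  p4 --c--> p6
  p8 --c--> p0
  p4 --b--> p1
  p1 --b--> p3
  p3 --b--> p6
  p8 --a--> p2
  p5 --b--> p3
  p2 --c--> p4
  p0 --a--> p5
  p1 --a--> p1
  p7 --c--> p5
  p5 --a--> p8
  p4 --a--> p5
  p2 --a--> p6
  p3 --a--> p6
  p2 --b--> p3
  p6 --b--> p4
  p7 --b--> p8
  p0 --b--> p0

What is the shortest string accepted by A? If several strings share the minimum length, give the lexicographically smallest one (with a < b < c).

A breadth-first search from p0 reaches an accepting state first via the path p0 → p5 → p8 → p4 → p1 on input aabb.
No string of length < 4 is accepted (BFS exhausts all shorter strings without reaching an accepting state), and aabb is the lexicographically least accepting string of length 4.

aabb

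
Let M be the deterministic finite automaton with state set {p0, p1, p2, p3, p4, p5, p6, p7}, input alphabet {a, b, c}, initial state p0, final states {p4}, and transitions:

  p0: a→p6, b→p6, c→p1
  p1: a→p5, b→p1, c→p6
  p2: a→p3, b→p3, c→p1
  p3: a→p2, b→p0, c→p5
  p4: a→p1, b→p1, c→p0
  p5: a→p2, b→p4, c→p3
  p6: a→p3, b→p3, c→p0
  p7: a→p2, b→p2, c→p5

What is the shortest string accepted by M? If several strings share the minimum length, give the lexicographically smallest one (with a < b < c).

cab

A breadth-first search from p0 reaches an accepting state first via the path p0 → p1 → p5 → p4 on input cab.
No string of length < 3 is accepted (BFS exhausts all shorter strings without reaching an accepting state), and cab is the lexicographically least accepting string of length 3.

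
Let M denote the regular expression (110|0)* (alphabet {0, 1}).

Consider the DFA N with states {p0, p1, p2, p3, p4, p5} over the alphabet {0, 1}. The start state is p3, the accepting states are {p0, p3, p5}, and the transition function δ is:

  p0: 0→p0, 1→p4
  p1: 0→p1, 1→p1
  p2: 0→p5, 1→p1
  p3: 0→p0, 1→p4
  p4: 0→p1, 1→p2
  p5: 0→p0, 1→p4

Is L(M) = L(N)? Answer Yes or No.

Converting the expression M to a DFA (subset construction, then merging equivalent states) gives the minimal DFA with states {m0, m1, m2, m3}, start state m0, accepting states {m0} and transitions m0: 0→m0, 1→m1; m1: 0→m2, 1→m3; m2: 0→m2, 1→m2; m3: 0→m0, 1→m2.
Exploring the product automaton M × N from the start pair (m0, p3), following both machines on each input symbol, reaches 6 state pairs: (m0, p3), (m0, p0), (m1, p4), (m2, p1), (m3, p2), (m0, p5).
M accepts in {m0} and N accepts in {p0, p3, p5}. In every reachable pair the two components are either both accepting — (m0, p3), (m0, p0), (m0, p5) — or both non-accepting, so no string is accepted by exactly one of the machines: L(M) \ L(N) and L(N) \ L(M) are both empty.
Hence every string is accepted by M iff it is accepted by N, and the two languages coincide.

Yes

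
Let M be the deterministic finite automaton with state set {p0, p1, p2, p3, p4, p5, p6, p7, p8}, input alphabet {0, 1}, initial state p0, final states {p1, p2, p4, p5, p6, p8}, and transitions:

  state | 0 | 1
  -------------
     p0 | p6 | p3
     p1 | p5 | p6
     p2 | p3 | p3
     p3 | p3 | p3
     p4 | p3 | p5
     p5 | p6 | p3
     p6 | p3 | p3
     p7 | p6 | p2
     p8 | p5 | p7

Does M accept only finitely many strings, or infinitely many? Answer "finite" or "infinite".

finite

The useful states (reachable from p0 and able to reach an accepting state) are {p0, p6}.
Restricted to these states the transition graph has no cycle, so every accepting path has bounded length and L is finite.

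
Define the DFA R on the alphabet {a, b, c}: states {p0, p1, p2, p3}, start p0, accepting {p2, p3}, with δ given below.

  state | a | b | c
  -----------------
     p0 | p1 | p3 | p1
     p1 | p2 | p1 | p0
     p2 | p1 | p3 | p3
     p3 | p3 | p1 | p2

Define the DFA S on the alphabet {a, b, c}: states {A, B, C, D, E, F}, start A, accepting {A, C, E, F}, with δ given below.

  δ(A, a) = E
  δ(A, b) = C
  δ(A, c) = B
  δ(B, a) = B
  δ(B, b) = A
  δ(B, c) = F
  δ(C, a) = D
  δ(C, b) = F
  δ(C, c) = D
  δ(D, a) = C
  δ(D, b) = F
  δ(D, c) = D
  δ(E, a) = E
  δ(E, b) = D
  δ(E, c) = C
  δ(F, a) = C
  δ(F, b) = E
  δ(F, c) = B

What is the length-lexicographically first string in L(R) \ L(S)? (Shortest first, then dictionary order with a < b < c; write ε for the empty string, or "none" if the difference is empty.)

The string ba is accepted by R but not by S.
No shorter string lies in the difference, and ba is the lexicographically first length-2 string in L(R) \ L(S).

ba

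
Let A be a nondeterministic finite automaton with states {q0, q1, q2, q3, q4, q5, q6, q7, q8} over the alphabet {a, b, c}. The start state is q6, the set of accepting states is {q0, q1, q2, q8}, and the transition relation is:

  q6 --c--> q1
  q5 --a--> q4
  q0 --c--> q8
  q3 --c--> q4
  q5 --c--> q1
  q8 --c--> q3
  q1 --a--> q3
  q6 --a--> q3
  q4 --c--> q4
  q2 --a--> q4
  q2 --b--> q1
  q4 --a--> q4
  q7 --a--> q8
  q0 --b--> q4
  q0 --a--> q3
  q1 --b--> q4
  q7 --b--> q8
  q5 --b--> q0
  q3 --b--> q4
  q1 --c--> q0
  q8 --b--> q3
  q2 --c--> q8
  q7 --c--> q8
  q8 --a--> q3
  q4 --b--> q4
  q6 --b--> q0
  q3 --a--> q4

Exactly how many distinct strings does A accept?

The useful subgraph on states {q0, q1, q6, q8} is acyclic, so L(A) is finite; the longest accepting path visits 4 useful states, giving maximum string length 3.
Counting accepting paths from q6 by length: 2 of length 1, 2 of length 2, 1 of length 3. Total 5.

5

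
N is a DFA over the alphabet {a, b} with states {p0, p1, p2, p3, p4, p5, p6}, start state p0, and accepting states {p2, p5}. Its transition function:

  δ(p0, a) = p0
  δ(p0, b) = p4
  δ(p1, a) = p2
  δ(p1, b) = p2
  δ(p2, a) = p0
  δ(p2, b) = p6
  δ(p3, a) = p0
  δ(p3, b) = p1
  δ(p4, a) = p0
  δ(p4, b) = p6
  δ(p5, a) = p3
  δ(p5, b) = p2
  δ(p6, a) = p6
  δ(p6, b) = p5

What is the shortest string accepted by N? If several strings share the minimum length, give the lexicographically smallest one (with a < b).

bbb

A breadth-first search from p0 reaches an accepting state first via the path p0 → p4 → p6 → p5 on input bbb.
No string of length < 3 is accepted (BFS exhausts all shorter strings without reaching an accepting state), and bbb is the lexicographically least accepting string of length 3.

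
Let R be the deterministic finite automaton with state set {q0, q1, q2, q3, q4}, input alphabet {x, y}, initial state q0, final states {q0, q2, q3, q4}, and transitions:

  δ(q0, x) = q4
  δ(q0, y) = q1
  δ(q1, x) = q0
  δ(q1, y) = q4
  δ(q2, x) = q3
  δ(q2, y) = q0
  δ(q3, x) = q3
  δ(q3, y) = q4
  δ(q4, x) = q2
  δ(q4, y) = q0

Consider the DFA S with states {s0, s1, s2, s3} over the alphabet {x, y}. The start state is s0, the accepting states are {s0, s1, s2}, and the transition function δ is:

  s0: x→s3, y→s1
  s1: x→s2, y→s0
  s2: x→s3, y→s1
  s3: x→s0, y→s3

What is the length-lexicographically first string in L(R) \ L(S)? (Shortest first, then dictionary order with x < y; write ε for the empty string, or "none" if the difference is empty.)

x

The string x is accepted by R but not by S.
No shorter string lies in the difference, and x is the lexicographically first length-1 string in L(R) \ L(S).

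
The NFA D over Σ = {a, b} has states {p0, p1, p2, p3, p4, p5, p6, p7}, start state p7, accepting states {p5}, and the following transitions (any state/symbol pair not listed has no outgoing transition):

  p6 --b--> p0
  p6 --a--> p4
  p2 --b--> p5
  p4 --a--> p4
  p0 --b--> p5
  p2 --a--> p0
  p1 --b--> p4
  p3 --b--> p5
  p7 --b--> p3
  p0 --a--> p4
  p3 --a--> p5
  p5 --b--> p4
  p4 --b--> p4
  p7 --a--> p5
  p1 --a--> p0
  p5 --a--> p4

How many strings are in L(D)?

3

The useful subgraph on states {p3, p5, p7} is acyclic, so L(D) is finite; the longest accepting path visits 3 useful states, giving maximum string length 2.
Counting accepting paths from p7 by length: 1 of length 1, 2 of length 2. Total 3.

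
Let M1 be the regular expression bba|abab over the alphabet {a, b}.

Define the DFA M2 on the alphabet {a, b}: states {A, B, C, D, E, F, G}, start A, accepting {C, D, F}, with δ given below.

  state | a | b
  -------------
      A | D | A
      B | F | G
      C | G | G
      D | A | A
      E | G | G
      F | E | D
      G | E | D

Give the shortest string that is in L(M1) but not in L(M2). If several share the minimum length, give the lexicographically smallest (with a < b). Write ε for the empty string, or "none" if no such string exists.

The string abab is accepted by M1 but not by M2.
No shorter string lies in the difference, and abab is the lexicographically first length-4 string in L(M1) \ L(M2).

abab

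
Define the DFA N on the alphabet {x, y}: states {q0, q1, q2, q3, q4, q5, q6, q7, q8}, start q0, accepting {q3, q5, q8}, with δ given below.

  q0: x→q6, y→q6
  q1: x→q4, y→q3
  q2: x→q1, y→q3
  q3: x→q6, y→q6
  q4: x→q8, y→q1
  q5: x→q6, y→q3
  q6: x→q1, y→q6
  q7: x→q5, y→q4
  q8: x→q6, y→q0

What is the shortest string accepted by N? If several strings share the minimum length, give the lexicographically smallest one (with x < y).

xxy

A breadth-first search from q0 reaches an accepting state first via the path q0 → q6 → q1 → q3 on input xxy.
No string of length < 3 is accepted (BFS exhausts all shorter strings without reaching an accepting state), and xxy is the lexicographically least accepting string of length 3.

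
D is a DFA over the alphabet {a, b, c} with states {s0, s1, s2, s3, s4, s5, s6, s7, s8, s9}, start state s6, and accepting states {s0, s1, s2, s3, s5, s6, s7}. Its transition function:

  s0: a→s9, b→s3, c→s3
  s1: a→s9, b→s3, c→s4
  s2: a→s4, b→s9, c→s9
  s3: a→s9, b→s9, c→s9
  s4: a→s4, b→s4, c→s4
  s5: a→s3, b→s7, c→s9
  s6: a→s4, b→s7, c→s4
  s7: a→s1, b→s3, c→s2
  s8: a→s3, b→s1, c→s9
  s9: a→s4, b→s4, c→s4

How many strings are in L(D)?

6

The useful subgraph on states {s1, s2, s3, s6, s7} is acyclic, so L(D) is finite; the longest accepting path visits 4 useful states, giving maximum string length 3.
Counting accepting paths from s6 by length: 1 of length 0, 1 of length 1, 3 of length 2, 1 of length 3. Total 6.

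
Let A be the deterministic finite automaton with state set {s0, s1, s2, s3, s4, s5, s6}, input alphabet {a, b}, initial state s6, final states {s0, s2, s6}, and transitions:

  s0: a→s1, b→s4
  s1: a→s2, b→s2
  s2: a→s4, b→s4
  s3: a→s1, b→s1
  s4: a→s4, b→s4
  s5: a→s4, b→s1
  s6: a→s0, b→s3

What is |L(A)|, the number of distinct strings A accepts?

8

The useful subgraph on states {s0, s1, s2, s3, s6} is acyclic, so L(A) is finite; the longest accepting path visits 4 useful states, giving maximum string length 3.
Counting accepting paths from s6 by length: 1 of length 0, 1 of length 1, 6 of length 3. Total 8.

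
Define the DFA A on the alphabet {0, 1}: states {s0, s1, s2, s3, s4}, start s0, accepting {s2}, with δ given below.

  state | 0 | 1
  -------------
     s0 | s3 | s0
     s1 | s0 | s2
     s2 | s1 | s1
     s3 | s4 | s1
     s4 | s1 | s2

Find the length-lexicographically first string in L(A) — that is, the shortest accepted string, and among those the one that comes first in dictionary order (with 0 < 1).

001

A breadth-first search from s0 reaches an accepting state first via the path s0 → s3 → s4 → s2 on input 001.
No string of length < 3 is accepted (BFS exhausts all shorter strings without reaching an accepting state), and 001 is the lexicographically least accepting string of length 3.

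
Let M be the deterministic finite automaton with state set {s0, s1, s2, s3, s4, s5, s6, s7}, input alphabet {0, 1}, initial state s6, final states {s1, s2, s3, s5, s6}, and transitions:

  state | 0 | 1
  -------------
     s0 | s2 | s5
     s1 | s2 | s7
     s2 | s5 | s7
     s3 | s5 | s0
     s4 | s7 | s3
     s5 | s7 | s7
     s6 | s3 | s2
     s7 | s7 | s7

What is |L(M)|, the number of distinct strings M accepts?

8

The useful subgraph on states {s0, s2, s3, s5, s6} is acyclic, so L(M) is finite; the longest accepting path visits 5 useful states, giving maximum string length 4.
Counting accepting paths from s6 by length: 1 of length 0, 2 of length 1, 2 of length 2, 2 of length 3, 1 of length 4. Total 8.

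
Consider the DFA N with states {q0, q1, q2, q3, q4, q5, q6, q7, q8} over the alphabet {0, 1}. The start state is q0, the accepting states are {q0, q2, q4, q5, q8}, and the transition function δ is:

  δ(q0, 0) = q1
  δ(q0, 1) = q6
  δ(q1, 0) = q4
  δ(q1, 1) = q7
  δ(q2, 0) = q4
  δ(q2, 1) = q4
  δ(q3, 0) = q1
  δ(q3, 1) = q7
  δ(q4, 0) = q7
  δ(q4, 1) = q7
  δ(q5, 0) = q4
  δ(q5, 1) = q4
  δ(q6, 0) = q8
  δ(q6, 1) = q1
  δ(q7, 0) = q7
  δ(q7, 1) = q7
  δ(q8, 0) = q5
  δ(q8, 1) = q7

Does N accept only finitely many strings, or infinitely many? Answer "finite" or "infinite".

The useful states (reachable from q0 and able to reach an accepting state) are {q0, q1, q4, q5, q6, q8}.
Restricted to these states the transition graph has no cycle, so every accepting path has bounded length and L is finite.

finite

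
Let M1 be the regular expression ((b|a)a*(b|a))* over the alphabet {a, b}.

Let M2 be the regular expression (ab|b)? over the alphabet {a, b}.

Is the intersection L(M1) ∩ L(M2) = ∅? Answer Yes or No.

No

The empty string ε is accepted by both M1 and M2.
Hence L(M1) ∩ L(M2) ≠ ∅.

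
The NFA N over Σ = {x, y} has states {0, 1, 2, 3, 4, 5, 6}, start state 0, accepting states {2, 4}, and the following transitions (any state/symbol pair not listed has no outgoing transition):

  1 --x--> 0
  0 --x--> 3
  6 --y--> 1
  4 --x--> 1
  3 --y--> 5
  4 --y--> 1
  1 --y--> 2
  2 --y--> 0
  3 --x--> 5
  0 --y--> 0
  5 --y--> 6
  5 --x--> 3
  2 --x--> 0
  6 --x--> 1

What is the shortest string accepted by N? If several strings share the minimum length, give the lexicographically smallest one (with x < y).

A breadth-first search from 0 reaches an accepting state first via the path 0 → 3 → 5 → 6 → 1 → 2 on input xxyxy.
No string of length < 5 is accepted (BFS exhausts all shorter strings without reaching an accepting state), and xxyxy is the lexicographically least accepting string of length 5.

xxyxy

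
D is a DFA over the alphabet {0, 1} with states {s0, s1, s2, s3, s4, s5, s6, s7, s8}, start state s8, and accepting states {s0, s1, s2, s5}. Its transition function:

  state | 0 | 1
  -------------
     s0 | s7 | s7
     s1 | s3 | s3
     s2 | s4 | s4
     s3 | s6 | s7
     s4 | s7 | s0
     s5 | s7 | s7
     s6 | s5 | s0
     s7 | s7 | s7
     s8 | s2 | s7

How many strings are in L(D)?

The useful subgraph on states {s0, s2, s4, s8} is acyclic, so L(D) is finite; the longest accepting path visits 4 useful states, giving maximum string length 3.
Counting accepting paths from s8 by length: 1 of length 1, 2 of length 3. Total 3.

3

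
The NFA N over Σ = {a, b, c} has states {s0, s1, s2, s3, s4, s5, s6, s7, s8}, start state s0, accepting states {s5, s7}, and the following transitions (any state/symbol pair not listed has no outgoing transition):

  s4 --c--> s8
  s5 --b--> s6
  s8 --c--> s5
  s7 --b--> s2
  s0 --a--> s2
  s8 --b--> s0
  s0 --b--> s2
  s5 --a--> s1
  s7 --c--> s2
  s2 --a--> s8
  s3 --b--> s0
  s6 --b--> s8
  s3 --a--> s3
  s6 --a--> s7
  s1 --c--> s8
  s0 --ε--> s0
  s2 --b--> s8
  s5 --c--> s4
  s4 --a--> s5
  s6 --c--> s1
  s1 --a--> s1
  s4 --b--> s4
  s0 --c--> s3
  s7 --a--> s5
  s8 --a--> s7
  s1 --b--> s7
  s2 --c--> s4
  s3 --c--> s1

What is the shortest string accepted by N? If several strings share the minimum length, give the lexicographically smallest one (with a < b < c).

A breadth-first search from s0 reaches an accepting state first via the path s0 → s2 → s8 → s7 on input aaa.
No string of length < 3 is accepted (BFS exhausts all shorter strings without reaching an accepting state), and aaa is the lexicographically least accepting string of length 3.

aaa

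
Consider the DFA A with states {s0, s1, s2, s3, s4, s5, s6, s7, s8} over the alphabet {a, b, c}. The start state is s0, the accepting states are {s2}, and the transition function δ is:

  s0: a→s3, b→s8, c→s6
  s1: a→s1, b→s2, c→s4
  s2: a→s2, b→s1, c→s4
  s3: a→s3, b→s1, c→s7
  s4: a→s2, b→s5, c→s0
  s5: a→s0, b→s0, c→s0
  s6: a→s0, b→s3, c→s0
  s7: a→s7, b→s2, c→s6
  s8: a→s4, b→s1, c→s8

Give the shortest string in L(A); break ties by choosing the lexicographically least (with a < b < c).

abb

A breadth-first search from s0 reaches an accepting state first via the path s0 → s3 → s1 → s2 on input abb.
No string of length < 3 is accepted (BFS exhausts all shorter strings without reaching an accepting state), and abb is the lexicographically least accepting string of length 3.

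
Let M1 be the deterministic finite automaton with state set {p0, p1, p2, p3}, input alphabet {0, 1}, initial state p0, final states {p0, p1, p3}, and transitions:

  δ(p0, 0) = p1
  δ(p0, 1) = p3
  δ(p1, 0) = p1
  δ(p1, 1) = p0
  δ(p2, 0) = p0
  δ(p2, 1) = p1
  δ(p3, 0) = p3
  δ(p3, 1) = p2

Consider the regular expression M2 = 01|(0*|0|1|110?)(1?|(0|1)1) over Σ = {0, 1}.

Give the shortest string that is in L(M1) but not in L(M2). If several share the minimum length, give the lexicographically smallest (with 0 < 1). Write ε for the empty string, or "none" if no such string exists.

The string 10 is accepted by M1 but not by M2.
No shorter string lies in the difference, and 10 is the lexicographically first length-2 string in L(M1) \ L(M2).

10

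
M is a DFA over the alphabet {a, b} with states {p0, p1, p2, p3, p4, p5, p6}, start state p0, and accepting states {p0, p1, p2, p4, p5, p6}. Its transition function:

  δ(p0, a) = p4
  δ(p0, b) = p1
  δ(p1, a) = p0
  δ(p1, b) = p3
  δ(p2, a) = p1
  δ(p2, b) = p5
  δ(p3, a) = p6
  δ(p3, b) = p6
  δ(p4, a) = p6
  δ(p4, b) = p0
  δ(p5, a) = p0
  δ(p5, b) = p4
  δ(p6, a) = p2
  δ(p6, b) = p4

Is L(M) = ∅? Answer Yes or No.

No

The empty string ε is accepted: the run p0 ends in the accepting state p0.
Since at least one string is accepted, L(M) is not empty.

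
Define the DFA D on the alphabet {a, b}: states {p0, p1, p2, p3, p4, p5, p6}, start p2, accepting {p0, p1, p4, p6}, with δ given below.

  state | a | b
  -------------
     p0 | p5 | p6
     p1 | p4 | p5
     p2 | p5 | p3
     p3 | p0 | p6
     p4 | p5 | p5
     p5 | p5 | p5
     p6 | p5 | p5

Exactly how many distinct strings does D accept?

The useful subgraph on states {p0, p2, p3, p6} is acyclic, so L(D) is finite; the longest accepting path visits 4 useful states, giving maximum string length 3.
Counting accepting paths from p2 by length: 2 of length 2, 1 of length 3. Total 3.

3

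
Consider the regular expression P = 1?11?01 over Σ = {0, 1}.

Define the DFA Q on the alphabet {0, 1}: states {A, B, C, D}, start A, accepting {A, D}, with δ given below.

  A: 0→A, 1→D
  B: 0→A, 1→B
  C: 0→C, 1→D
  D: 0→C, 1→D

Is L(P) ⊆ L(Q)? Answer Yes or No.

Converting the expression P to a DFA (subset construction, then merging equivalent states) gives the minimal DFA with states {p0, p1, p2, p3, p4, p5, p6}, start state p0, accepting states {p5} and transitions p0: 0→p1, 1→p2; p1: 0→p1, 1→p1; p2: 0→p3, 1→p4; p3: 0→p1, 1→p5; p4: 0→p3, 1→p6; p5: 0→p1, 1→p1; p6: 0→p3, 1→p1.
Exploring the product automaton P × Q from the start pair (p0, A), following both machines on each input symbol, reaches 9 state pairs: (p0, A), (p1, A), (p2, D), (p1, D), (p3, C), (p4, D), (p1, C), (p5, D), (p6, D).
P accepts in {p5} and Q accepts in {A, D}. The reachable pairs whose P-component is accepting are (p5, D); in each of them the Q-component is accepting too, so the product for L(P) \ L(Q) (P-component accepting, Q-component rejecting) has no reachable accepting pair and the difference is empty.
Hence every string in L(P) is also in L(Q).

Yes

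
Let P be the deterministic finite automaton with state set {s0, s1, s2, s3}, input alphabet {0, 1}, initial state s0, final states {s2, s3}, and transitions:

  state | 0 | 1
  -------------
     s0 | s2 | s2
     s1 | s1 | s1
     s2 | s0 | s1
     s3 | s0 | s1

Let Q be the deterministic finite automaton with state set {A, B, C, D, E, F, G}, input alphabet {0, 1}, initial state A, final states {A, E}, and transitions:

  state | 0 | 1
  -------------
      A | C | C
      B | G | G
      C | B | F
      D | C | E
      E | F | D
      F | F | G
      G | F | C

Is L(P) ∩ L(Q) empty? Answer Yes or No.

Exploring the product automaton P × Q from the start pair (s0, A), following both machines on each input symbol, reaches 10 state pairs: (s0, A), (s2, C), (s0, B), (s1, F), (s2, G), (s1, G), (s0, F), (s1, C), (s2, F), (s1, B).
P accepts in {s2, s3} and Q accepts in {A, E}; no reachable pair has both components accepting, so no string drives both machines to acceptance simultaneously and L(P) ∩ L(Q) = ∅.
So no string is accepted by both, and the intersection is empty.

Yes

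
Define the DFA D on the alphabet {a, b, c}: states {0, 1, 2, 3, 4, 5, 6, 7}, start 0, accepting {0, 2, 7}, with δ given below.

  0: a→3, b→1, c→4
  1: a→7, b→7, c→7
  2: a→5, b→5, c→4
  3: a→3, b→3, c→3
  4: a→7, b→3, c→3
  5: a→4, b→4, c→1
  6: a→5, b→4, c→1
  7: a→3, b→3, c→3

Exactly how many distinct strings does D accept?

The useful subgraph on states {0, 1, 4, 7} is acyclic, so L(D) is finite; the longest accepting path visits 3 useful states, giving maximum string length 2.
Counting accepting paths from 0 by length: 1 of length 0, 4 of length 2. Total 5.

5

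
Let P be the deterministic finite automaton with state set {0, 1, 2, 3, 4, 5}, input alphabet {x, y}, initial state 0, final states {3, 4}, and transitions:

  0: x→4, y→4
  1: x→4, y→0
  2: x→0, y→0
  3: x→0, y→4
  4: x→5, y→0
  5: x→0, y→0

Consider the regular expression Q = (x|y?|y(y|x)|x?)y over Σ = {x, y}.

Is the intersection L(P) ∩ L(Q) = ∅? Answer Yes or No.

The string y is accepted by both P and Q.
Hence L(P) ∩ L(Q) ≠ ∅.

No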